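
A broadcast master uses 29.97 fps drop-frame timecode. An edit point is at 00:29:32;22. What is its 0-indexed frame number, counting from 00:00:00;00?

53128

Complete 10-minute blocks: 2, each 17982 frames → 35964.
Remaining 9 whole minutes in the current block: 1800 + 8 × 1798 = 16184 frames.
Within the current minute: 32 × 30 + 22 − 2 = 980 (labels ;00/;01 skipped at this minute). Total = 35964 + 16184 + 980 = 53128.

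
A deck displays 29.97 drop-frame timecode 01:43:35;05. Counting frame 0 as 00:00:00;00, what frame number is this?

186269

Complete 10-minute blocks: 10, each 17982 frames → 179820.
Remaining 3 whole minutes in the current block: 1800 + 2 × 1798 = 5396 frames.
Within the current minute: 35 × 30 + 5 − 2 = 1053 (labels ;00/;01 skipped at this minute). Total = 179820 + 5396 + 1053 = 186269.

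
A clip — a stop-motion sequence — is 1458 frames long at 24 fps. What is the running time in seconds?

60.75 seconds

Running time = 1458 / (24) = 60.75 s.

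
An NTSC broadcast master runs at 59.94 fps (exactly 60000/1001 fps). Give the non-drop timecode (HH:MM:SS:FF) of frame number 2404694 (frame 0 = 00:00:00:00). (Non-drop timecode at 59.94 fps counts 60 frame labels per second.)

2404694 ÷ 60 = 40078 full seconds, remainder 14 frames.
40078 s = 11 h 7 min 58 s.
Timecode: 11:07:58:14.

11:07:58:14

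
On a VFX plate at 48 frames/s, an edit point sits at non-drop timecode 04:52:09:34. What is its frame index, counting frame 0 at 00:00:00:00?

Total seconds to the label: (4 × 3600 + 52 × 60 + 9) = 17529.
Frame index = 17529 × 48 + 34 = 841426.

841426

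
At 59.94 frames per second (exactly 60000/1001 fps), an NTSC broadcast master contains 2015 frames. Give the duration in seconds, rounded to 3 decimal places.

Running time = 2015 × 1001/60000 = 403403/12000 s ≈ 33.617 s.

33.617 seconds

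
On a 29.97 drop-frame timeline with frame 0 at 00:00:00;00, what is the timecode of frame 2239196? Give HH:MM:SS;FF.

20:45:14;18

Each 10-minute DF block holds 10 × 60 × 30 − 9 × 2 = 17982 frames. 2239196 ÷ 17982 → 124 full blocks, remainder 9428.
Within the partial block the first minute is 1800 frames and each further minute 1798, so 5 further minute boundaries passed. Total skipped labels = 18 × 124 + 2 × 5 = 2242.
Non-drop label index = 2239196 + 2242 = 2241438; at 30 labels/s that is 20:45:14:18, i.e. DF 20:45:14;18.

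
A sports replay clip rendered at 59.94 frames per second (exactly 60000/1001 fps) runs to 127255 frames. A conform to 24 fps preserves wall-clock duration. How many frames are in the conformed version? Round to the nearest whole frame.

Frames at target rate = 127255 × (24) / (60000/1001) = 25476451/500 ≈ 50952.902.
Nearest whole frame: 50953.

50953 frames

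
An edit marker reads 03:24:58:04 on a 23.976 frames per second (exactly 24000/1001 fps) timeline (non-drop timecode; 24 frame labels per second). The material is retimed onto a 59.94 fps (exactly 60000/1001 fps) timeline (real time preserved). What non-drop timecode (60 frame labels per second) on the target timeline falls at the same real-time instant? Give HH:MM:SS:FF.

03:24:58:10

Source frame index: (3×3600 + 24×60 + 58) × 24 + 4 = 295156.
Real time: 295156 / (24000/1001) = 73862789/6000 s.
Target frame: (73862789/6000) × (60000/1001) = 737890.
At 60 labels/s: frame 737890 → 03:24:58:10.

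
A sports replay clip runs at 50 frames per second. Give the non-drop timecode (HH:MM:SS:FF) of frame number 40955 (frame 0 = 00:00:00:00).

00:13:39:05

40955 ÷ 50 = 819 full seconds, remainder 5 frames.
819 s = 0 h 13 min 39 s.
Timecode: 00:13:39:05.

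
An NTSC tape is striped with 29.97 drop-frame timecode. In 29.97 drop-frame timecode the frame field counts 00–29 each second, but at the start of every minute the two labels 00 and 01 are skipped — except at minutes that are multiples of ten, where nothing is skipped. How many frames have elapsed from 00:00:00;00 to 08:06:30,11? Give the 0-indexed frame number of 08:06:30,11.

874835

Complete 10-minute blocks: 48, each 17982 frames → 863136.
Remaining 6 whole minutes in the current block: 1800 + 5 × 1798 = 10790 frames.
Within the current minute: 30 × 30 + 11 − 2 = 909 (labels ;00/;01 skipped at this minute). Total = 863136 + 10790 + 909 = 874835.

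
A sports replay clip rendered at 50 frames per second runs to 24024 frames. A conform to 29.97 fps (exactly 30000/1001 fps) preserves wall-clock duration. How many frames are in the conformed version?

Target frames = source frames × (target rate / source rate) = 24024 × (30000/1001)/(50) = 24024 × 600/1001 = 14400.

14400 frames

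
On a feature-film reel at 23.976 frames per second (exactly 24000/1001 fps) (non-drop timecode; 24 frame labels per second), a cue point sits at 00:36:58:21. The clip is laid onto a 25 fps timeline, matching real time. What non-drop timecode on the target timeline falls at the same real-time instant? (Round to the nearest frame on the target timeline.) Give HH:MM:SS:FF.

00:37:01:02

Source frame index: (0×3600 + 36×60 + 58) × 24 + 21 = 53253.
Real time: 53253 / (24000/1001) = 17768751/8000 s.
Target frame: (17768751/8000) × (25) = 17768751/320 ≈ 55527.347 → 55527.
At 25 labels/s: frame 55527 → 00:37:01:02.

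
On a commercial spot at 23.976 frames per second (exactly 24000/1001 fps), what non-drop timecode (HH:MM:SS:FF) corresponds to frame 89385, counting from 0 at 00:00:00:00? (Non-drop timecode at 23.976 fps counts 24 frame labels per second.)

89385 ÷ 24 = 3724 full seconds, remainder 9 frames.
3724 s = 1 h 2 min 4 s.
Timecode: 01:02:04:09.

01:02:04:09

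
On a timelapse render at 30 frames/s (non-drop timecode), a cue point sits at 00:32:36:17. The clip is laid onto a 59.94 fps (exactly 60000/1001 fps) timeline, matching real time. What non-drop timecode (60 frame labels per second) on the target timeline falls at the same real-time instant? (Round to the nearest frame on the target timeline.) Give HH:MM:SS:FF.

00:32:34:37

Source frame index: (0×3600 + 32×60 + 36) × 30 + 17 = 58697.
Real time: 58697 / (30) = 58697/30 s.
Target frame: (58697/30) × (60000/1001) = 117394000/1001 ≈ 117276.723 → 117277.
At 60 labels/s: frame 117277 → 00:32:34:37.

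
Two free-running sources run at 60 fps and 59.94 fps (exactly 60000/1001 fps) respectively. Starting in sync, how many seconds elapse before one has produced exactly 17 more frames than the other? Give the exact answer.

17017/60 seconds

The gap grows by |60000/1001 − 60| = 60/1001 frames per second.
Time for a 17-frame gap: 17 ÷ (60/1001) = 17017/60 s.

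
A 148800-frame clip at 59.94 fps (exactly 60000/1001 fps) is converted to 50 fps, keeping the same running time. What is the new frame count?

124124 frames

Target frames = source frames × (target rate / source rate) = 148800 × (50)/(60000/1001) = 148800 × 1001/1200 = 124124.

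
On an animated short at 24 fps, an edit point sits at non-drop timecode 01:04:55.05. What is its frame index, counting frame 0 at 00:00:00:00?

Total seconds to the label: (1 × 3600 + 4 × 60 + 55) = 3895.
Frame index = 3895 × 24 + 5 = 93485.

93485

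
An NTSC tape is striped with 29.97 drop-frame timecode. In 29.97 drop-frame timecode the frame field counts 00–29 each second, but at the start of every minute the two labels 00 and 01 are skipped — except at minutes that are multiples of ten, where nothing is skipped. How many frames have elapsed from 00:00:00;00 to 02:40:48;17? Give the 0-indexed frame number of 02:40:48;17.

289169

As if non-drop at 30 labels/s: (2 × 3600 + 40 × 60 + 48) × 30 + 17 = 289457.
Minute boundaries passed: 160; those not divisible by 10: 160 − 16 = 144; dropped labels = 2 × 144 = 288.
Actual frame index = 289457 − 288 = 289169.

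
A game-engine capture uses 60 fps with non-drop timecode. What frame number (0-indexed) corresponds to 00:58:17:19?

Total seconds to the label: (0 × 3600 + 58 × 60 + 17) = 3497.
Frame index = 3497 × 60 + 19 = 209839.

209839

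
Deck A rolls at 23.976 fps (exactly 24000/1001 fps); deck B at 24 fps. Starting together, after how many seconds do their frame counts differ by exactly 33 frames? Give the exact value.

The gap grows by |24 − 24000/1001| = 24/1001 frames per second.
Time for a 33-frame gap: 33 ÷ (24/1001) = 1376.375 s.

1376.375 seconds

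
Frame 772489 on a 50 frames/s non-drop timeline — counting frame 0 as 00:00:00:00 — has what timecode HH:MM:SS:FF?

04:17:29:39

772489 ÷ 50 = 15449 full seconds, remainder 39 frames.
15449 s = 4 h 17 min 29 s.
Timecode: 04:17:29:39.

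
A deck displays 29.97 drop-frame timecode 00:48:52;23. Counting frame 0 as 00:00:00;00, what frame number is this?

87895

Complete 10-minute blocks: 4, each 17982 frames → 71928.
Remaining 8 whole minutes in the current block: 1800 + 7 × 1798 = 14386 frames.
Within the current minute: 52 × 30 + 23 − 2 = 1581 (labels ;00/;01 skipped at this minute). Total = 71928 + 14386 + 1581 = 87895.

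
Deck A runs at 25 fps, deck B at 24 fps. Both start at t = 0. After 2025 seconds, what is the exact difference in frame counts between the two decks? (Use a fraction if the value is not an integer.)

A emits 25 × 2025 = 50625 frames; B emits 24 × 2025 = 48600.
Difference = 2025 frames; B is behind A.

2025 frames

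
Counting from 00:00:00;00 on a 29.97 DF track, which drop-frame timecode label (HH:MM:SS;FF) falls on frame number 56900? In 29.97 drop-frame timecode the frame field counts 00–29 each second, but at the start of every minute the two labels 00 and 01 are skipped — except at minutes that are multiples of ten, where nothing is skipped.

Each 10-minute DF block holds 10 × 60 × 30 − 9 × 2 = 17982 frames. 56900 ÷ 17982 → 3 full blocks, remainder 2954.
Within the partial block the first minute is 1800 frames and each further minute 1798, so 1 further minute boundary passed. Total skipped labels = 18 × 3 + 2 × 1 = 56.
Non-drop label index = 56900 + 56 = 56956; at 30 labels/s that is 00:31:38:16, i.e. DF 00:31:38;16.

00:31:38;16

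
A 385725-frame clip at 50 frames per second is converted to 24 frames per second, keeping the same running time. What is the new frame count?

Target frames = source frames × (target rate / source rate) = 385725 × (24)/(50) = 385725 × 12/25 = 185148.

185148 frames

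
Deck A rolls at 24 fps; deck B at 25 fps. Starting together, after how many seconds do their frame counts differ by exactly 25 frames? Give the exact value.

25 seconds

The gap grows by |25 − 24| = 1 frame per second.
Time for a 25-frame gap: 25 ÷ (1) = 25 s.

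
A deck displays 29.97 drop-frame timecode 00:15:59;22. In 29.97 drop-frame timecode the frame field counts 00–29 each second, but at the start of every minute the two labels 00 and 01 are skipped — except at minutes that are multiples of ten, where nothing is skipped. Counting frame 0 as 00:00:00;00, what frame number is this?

Complete 10-minute blocks: 1, each 17982 frames → 17982.
Remaining 5 whole minutes in the current block: 1800 + 4 × 1798 = 8992 frames.
Within the current minute: 59 × 30 + 22 − 2 = 1790 (labels ;00/;01 skipped at this minute). Total = 17982 + 8992 + 1790 = 28764.

28764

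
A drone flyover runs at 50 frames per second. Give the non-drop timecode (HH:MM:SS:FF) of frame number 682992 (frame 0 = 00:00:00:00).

03:47:39:42

682992 ÷ 50 = 13659 full seconds, remainder 42 frames.
13659 s = 3 h 47 min 39 s.
Timecode: 03:47:39:42.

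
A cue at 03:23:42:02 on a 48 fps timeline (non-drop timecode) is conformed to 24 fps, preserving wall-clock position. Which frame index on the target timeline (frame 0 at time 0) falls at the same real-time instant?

Source frame index: (3×3600 + 23×60 + 42) × 48 + 2 = 586658.
Real time: 586658 / (48) = 293329/24 s.
Target frame: (293329/24) × (24) = 293329.

frame 293329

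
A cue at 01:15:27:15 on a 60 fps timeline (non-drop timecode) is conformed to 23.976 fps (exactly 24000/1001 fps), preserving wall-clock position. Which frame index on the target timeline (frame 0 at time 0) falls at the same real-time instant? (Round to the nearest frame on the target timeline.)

frame 108545

Source frame index: (1×3600 + 15×60 + 27) × 60 + 15 = 271635.
Real time: 271635 / (60) = 18109/4 s.
Target frame: (18109/4) × (24000/1001) = 1194000/11 ≈ 108545.455 → 108545.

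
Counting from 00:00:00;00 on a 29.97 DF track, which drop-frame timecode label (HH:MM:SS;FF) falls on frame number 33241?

Ten DF minutes hold 17982 frames, so frame 33241 lies in block 1 (frames 17982–35963) with 15259 frames into that block.
The block's first minute is 1800 frames and the rest 1798 each; 15259 frames reaches minute 8, so 1 × 18 + 8 × 2 = 34 labels have been skipped so far.
Adding those back, label number 33241 + 34 = 33275 at 30 labels/s is 1109 s + 5 f = 0 h 18 min 29 s frame 5, i.e. 00:18:29;05.

00:18:29;05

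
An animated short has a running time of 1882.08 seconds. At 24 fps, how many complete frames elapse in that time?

Frames = 1882.08 × 24 = 1129248/25 ≈ 45169.9200.
Complete frames: 45169.

45169 frames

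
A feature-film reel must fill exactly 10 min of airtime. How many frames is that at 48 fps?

28800 frames

10 min = 600 s.
Frames = 600 × 48 = 28800.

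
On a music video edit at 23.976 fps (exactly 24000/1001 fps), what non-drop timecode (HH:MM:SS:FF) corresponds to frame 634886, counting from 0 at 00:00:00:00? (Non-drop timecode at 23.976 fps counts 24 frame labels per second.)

634886 ÷ 24 = 26453 full seconds, remainder 14 frames.
26453 s = 7 h 20 min 53 s.
Timecode: 07:20:53:14.

07:20:53:14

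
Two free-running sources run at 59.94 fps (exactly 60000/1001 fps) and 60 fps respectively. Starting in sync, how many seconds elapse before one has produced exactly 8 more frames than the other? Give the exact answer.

The gap grows by |60 − 60000/1001| = 60/1001 frames per second.
Time for a 8-frame gap: 8 ÷ (60/1001) = 2002/15 s.

2002/15 seconds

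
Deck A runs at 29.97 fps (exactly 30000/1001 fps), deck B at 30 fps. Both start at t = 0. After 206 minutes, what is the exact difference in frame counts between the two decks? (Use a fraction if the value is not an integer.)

370800/1001 frames

206 min = 12360 s.
A emits 30000/1001 × 12360 = 370800000/1001 frames; B emits 30 × 12360 = 370800.
Difference = 370800/1001 frames (≈ 370.4296); B is ahead of A.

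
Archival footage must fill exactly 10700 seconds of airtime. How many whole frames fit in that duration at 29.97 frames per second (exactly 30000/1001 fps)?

Frames = 10700 × 30000/1001 = 321000000/1001 ≈ 320679.3207.
Complete frames: 320679.

320679 frames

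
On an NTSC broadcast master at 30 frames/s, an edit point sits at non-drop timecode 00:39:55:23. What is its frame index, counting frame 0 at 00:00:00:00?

71873

Total seconds to the label: (0 × 3600 + 39 × 60 + 55) = 2395.
Frame index = 2395 × 30 + 23 = 71873.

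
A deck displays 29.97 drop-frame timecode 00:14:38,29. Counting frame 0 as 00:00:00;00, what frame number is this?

26343

As if non-drop at 30 labels/s: (0 × 3600 + 14 × 60 + 38) × 30 + 29 = 26369.
Minute boundaries passed: 14; those not divisible by 10: 14 − 1 = 13; dropped labels = 2 × 13 = 26.
Actual frame index = 26369 − 26 = 26343.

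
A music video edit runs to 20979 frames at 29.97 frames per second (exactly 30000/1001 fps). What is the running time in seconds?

699.9993 seconds

Running time = 20979 / (30000/1001) = 699.9993 s.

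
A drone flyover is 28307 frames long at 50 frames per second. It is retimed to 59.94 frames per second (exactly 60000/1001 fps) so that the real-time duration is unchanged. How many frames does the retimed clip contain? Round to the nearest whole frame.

33934 frames

Frames at target rate = 28307 × (60000/1001) / (50) = 33968400/1001 ≈ 33934.466.
Nearest whole frame: 33934.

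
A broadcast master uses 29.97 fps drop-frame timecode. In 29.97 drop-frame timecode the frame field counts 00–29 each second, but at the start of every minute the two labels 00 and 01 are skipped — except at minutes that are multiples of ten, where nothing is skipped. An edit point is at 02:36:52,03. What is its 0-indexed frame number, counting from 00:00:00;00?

282081

Complete 10-minute blocks: 15, each 17982 frames → 269730.
Remaining 6 whole minutes in the current block: 1800 + 5 × 1798 = 10790 frames.
Within the current minute: 52 × 30 + 3 − 2 = 1561 (labels ;00/;01 skipped at this minute). Total = 269730 + 10790 + 1561 = 282081.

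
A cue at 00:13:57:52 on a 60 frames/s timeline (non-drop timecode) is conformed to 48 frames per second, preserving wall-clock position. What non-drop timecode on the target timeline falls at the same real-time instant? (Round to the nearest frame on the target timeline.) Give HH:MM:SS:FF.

00:13:57:42

Source frame index: (0×3600 + 13×60 + 57) × 60 + 52 = 50272.
Real time: 50272 / (60) = 12568/15 s.
Target frame: (12568/15) × (48) = 201088/5 ≈ 40217.600 → 40218.
At 48 labels/s: frame 40218 → 00:13:57:42.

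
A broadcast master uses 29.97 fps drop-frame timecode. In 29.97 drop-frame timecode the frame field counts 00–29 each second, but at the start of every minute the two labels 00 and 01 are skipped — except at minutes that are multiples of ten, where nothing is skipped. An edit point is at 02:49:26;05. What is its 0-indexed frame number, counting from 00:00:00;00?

304679

As if non-drop at 30 labels/s: (2 × 3600 + 49 × 60 + 26) × 30 + 5 = 304985.
Minute boundaries passed: 169; those not divisible by 10: 169 − 16 = 153; dropped labels = 2 × 153 = 306.
Actual frame index = 304985 − 306 = 304679.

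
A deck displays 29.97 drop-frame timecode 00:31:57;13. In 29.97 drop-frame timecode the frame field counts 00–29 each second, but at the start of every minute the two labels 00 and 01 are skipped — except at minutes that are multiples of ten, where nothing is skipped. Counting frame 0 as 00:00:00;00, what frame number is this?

57467

As if non-drop at 30 labels/s: (0 × 3600 + 31 × 60 + 57) × 30 + 13 = 57523.
Minute boundaries passed: 31; those not divisible by 10: 31 − 3 = 28; dropped labels = 2 × 28 = 56.
Actual frame index = 57523 − 56 = 57467.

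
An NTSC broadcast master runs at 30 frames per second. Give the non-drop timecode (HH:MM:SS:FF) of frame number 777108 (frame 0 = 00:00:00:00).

07:11:43:18

777108 ÷ 30 = 25903 full seconds, remainder 18 frames.
25903 s = 7 h 11 min 43 s.
Timecode: 07:11:43:18.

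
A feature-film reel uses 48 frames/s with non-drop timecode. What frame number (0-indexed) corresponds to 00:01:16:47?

3695

Total seconds to the label: (0 × 3600 + 1 × 60 + 16) = 76.
Frame index = 76 × 48 + 47 = 3695.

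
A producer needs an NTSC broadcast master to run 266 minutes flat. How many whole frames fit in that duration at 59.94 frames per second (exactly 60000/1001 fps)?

266 min = 15960 s.
Frames = 15960 × 60000/1001 = 136800000/143 ≈ 956643.3566.
Complete frames: 956643.

956643 frames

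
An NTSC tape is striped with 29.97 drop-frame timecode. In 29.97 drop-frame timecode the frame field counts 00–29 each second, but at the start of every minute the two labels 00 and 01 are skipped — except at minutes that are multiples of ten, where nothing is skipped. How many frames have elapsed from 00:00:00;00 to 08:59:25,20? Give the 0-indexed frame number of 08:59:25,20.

Complete 10-minute blocks: 53, each 17982 frames → 953046.
Remaining 9 whole minutes in the current block: 1800 + 8 × 1798 = 16184 frames.
Within the current minute: 25 × 30 + 20 − 2 = 768 (labels ;00/;01 skipped at this minute). Total = 953046 + 16184 + 768 = 969998.

969998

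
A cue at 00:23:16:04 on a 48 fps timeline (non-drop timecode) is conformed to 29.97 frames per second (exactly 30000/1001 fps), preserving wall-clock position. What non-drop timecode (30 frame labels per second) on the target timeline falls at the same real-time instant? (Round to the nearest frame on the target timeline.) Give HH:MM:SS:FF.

Source frame index: (0×3600 + 23×60 + 16) × 48 + 4 = 67012.
Real time: 67012 / (48) = 16753/12 s.
Target frame: (16753/12) × (30000/1001) = 3807500/91 ≈ 41840.659 → 41841.
At 30 labels/s: frame 41841 → 00:23:14:21.

00:23:14:21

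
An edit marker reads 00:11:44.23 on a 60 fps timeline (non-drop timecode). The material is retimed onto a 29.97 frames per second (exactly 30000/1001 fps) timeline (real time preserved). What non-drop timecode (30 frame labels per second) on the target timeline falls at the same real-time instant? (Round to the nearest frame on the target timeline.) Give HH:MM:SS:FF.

00:11:43:20

Source frame index: (0×3600 + 11×60 + 44) × 60 + 23 = 42263.
Real time: 42263 / (60) = 42263/60 s.
Target frame: (42263/60) × (30000/1001) = 1625500/77 ≈ 21110.390 → 21110.
At 30 labels/s: frame 21110 → 00:11:43:20.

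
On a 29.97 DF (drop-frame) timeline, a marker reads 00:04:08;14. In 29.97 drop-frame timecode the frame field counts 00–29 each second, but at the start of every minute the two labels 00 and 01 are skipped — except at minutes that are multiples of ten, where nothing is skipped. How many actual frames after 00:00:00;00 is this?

7446

Complete 10-minute blocks: 0, each 17982 frames → 0.
Remaining 4 whole minutes in the current block: 1800 + 3 × 1798 = 7194 frames.
Within the current minute: 8 × 30 + 14 − 2 = 252 (labels ;00/;01 skipped at this minute). Total = 0 + 7194 + 252 = 7446.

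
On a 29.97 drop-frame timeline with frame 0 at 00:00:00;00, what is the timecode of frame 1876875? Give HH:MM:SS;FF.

17:23:45;03

Each 10-minute DF block holds 10 × 60 × 30 − 9 × 2 = 17982 frames. 1876875 ÷ 17982 → 104 full blocks, remainder 6747.
Within the partial block the first minute is 1800 frames and each further minute 1798, so 3 further minute boundaries passed. Total skipped labels = 18 × 104 + 2 × 3 = 1878.
Non-drop label index = 1876875 + 1878 = 1878753; at 30 labels/s that is 17:23:45:03, i.e. DF 17:23:45;03.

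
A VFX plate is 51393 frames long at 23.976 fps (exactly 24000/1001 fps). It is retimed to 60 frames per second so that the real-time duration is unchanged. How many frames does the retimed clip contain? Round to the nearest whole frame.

Frames at target rate = 51393 × (60) / (24000/1001) = 51444393/400 ≈ 128610.982.
Nearest whole frame: 128611.

128611 frames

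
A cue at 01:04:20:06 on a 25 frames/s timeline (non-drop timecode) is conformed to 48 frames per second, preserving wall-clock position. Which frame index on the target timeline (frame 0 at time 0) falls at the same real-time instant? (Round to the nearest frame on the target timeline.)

frame 185292

Source frame index: (1×3600 + 4×60 + 20) × 25 + 6 = 96506.
Real time: 96506 / (25) = 96506/25 s.
Target frame: (96506/25) × (48) = 4632288/25 ≈ 185291.520 → 185292.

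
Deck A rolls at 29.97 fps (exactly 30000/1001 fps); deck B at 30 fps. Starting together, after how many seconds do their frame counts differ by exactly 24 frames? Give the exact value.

The gap grows by |30 − 30000/1001| = 30/1001 frames per second.
Time for a 24-frame gap: 24 ÷ (30/1001) = 800.8 s.

800.8 seconds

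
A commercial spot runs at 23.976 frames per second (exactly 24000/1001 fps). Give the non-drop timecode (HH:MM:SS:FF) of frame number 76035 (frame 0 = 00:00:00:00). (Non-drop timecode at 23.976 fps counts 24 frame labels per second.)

00:52:48:03

76035 ÷ 24 = 3168 full seconds, remainder 3 frames.
3168 s = 0 h 52 min 48 s.
Timecode: 00:52:48:03.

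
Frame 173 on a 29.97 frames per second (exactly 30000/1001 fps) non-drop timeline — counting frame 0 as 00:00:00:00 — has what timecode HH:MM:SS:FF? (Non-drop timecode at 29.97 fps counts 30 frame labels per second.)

00:00:05:23

173 ÷ 30 = 5 full seconds, remainder 23 frames.
5 s = 0 h 0 min 5 s.
Timecode: 00:00:05:23.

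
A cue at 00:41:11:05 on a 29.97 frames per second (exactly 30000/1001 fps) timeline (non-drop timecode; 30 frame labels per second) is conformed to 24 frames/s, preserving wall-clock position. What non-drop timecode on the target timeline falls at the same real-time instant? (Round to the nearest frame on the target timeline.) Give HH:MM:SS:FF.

00:41:13:15

Source frame index: (0×3600 + 41×60 + 11) × 30 + 5 = 74135.
Real time: 74135 / (30000/1001) = 14841827/6000 s.
Target frame: (14841827/6000) × (24) = 14841827/250 ≈ 59367.308 → 59367.
At 24 labels/s: frame 59367 → 00:41:13:15.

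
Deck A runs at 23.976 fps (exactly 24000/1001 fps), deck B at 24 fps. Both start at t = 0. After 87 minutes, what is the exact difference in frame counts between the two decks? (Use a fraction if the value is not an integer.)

125280/1001 frames

87 min = 5220 s.
A emits 24000/1001 × 5220 = 125280000/1001 frames; B emits 24 × 5220 = 125280.
Difference = 125280/1001 frames (≈ 125.1548); B is ahead of A.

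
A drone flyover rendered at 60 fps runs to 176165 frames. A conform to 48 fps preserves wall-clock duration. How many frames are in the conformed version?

140932 frames

Target frames = source frames × (target rate / source rate) = 176165 × (48)/(60) = 176165 × 4/5 = 140932.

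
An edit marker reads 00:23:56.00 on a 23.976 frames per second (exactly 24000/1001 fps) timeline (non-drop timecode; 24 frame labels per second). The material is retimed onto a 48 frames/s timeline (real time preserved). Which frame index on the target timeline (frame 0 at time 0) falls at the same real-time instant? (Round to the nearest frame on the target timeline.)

frame 68997

Source frame index: (0×3600 + 23×60 + 56) × 24 + 0 = 34464.
Real time: 34464 / (24000/1001) = 359359/250 s.
Target frame: (359359/250) × (48) = 8624616/125 ≈ 68996.928 → 68997.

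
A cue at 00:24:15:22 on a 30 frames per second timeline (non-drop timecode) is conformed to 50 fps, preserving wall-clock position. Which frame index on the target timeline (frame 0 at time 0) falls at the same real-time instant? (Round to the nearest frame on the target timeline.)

Source frame index: (0×3600 + 24×60 + 15) × 30 + 22 = 43672.
Real time: 43672 / (30) = 21836/15 s.
Target frame: (21836/15) × (50) = 218360/3 ≈ 72786.667 → 72787.

frame 72787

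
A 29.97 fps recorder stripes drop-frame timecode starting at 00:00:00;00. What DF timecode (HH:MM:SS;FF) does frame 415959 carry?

Ten DF minutes hold 17982 frames, so frame 415959 lies in block 23 (frames 413586–431567) with 2373 frames into that block.
The block's first minute is 1800 frames and the rest 1798 each; 2373 frames reaches minute 1, so 23 × 18 + 1 × 2 = 416 labels have been skipped so far.
Adding those back, label number 415959 + 416 = 416375 at 30 labels/s is 13879 s + 5 f = 3 h 51 min 19 s frame 5, i.e. 03:51:19;05.

03:51:19;05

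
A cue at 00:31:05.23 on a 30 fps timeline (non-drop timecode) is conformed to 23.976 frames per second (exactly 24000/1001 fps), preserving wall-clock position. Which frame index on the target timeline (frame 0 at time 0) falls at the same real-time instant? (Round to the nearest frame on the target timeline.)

frame 44734

Source frame index: (0×3600 + 31×60 + 5) × 30 + 23 = 55973.
Real time: 55973 / (30) = 55973/30 s.
Target frame: (55973/30) × (24000/1001) = 44778400/1001 ≈ 44733.666 → 44734.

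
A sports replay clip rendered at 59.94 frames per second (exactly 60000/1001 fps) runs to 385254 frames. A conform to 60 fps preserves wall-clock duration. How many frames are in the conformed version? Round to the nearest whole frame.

Frames at target rate = 385254 × (60) / (60000/1001) = 192819627/500 ≈ 385639.254.
Nearest whole frame: 385639.

385639 frames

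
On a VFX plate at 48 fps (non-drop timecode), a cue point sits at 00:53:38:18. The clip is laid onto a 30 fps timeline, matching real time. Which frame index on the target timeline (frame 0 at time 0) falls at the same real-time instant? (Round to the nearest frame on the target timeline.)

Source frame index: (0×3600 + 53×60 + 38) × 48 + 18 = 154482.
Real time: 154482 / (48) = 25747/8 s.
Target frame: (25747/8) × (30) = 386205/4 ≈ 96551.250 → 96551.

frame 96551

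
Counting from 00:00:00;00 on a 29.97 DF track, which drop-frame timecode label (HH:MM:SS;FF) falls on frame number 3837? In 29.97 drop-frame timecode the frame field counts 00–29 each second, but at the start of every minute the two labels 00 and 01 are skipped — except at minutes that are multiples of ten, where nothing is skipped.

00:02:08;01

Ten DF minutes hold 17982 frames, so frame 3837 lies in block 0 (frames 0–17981) with 3837 frames into that block.
The block's first minute is 1800 frames and the rest 1798 each; 3837 frames reaches minute 2, so 0 × 18 + 2 × 2 = 4 labels have been skipped so far.
Adding those back, label number 3837 + 4 = 3841 at 30 labels/s is 128 s + 1 f = 0 h 2 min 8 s frame 1, i.e. 00:02:08;01.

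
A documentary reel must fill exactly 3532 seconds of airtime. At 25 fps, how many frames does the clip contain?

Frames = 3532 × 25 = 88300.

88300 frames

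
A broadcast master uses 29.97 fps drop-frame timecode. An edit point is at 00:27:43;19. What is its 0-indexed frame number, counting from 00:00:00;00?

As if non-drop at 30 labels/s: (0 × 3600 + 27 × 60 + 43) × 30 + 19 = 49909.
Minute boundaries passed: 27; those not divisible by 10: 27 − 2 = 25; dropped labels = 2 × 25 = 50.
Actual frame index = 49909 − 50 = 49859.

49859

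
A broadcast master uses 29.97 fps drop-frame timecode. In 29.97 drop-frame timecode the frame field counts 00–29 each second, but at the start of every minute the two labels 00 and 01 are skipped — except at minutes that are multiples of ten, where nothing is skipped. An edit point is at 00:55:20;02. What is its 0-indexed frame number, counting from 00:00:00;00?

99502

Complete 10-minute blocks: 5, each 17982 frames → 89910.
Remaining 5 whole minutes in the current block: 1800 + 4 × 1798 = 8992 frames.
Within the current minute: 20 × 30 + 2 − 2 = 600 (labels ;00/;01 skipped at this minute). Total = 89910 + 8992 + 600 = 99502.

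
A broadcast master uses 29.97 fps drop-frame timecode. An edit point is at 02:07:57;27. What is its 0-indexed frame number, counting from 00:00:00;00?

As if non-drop at 30 labels/s: (2 × 3600 + 7 × 60 + 57) × 30 + 27 = 230337.
Minute boundaries passed: 127; those not divisible by 10: 127 − 12 = 115; dropped labels = 2 × 115 = 230.
Actual frame index = 230337 − 230 = 230107.

230107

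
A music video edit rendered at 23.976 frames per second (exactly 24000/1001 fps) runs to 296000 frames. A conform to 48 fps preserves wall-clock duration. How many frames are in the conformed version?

Target frames = source frames × (target rate / source rate) = 296000 × (48)/(24000/1001) = 296000 × 1001/500 = 592592.

592592 frames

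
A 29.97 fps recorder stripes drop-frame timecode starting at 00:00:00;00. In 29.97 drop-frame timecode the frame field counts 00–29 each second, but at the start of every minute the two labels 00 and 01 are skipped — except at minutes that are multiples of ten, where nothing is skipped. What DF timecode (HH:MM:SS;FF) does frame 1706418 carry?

Ten DF minutes hold 17982 frames, so frame 1706418 lies in block 94 (frames 1690308–1708289) with 16110 frames into that block.
The block's first minute is 1800 frames and the rest 1798 each; 16110 frames reaches minute 8, so 94 × 18 + 8 × 2 = 1708 labels have been skipped so far.
Adding those back, label number 1706418 + 1708 = 1708126 at 30 labels/s is 56937 s + 16 f = 15 h 48 min 57 s frame 16, i.e. 15:48:57;16.

15:48:57;16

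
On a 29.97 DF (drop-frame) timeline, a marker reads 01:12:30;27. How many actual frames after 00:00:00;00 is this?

130397

As if non-drop at 30 labels/s: (1 × 3600 + 12 × 60 + 30) × 30 + 27 = 130527.
Minute boundaries passed: 72; those not divisible by 10: 72 − 7 = 65; dropped labels = 2 × 65 = 130.
Actual frame index = 130527 − 130 = 130397.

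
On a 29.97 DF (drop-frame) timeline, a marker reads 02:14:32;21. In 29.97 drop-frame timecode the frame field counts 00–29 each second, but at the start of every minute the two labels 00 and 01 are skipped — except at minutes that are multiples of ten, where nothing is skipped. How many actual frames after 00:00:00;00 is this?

Complete 10-minute blocks: 13, each 17982 frames → 233766.
Remaining 4 whole minutes in the current block: 1800 + 3 × 1798 = 7194 frames.
Within the current minute: 32 × 30 + 21 − 2 = 979 (labels ;00/;01 skipped at this minute). Total = 233766 + 7194 + 979 = 241939.

241939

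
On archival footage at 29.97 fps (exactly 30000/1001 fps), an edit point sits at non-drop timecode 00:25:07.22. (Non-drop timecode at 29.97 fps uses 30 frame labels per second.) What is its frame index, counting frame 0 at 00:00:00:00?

frame 45232

Total seconds to the label: (0 × 3600 + 25 × 60 + 7) = 1507.
Frame index = 1507 × 30 + 22 = 45232.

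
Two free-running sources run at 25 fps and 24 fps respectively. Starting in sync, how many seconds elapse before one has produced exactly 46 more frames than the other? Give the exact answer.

The gap grows by |24 − 25| = 1 frame per second.
Time for a 46-frame gap: 46 ÷ (1) = 46 s.

46 seconds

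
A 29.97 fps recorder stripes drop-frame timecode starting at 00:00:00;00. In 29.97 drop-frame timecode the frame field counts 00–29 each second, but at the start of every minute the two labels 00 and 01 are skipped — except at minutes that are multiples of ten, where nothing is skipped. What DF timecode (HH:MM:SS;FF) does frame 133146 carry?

01:14:02;20

Ten DF minutes hold 17982 frames, so frame 133146 lies in block 7 (frames 125874–143855) with 7272 frames into that block.
The block's first minute is 1800 frames and the rest 1798 each; 7272 frames reaches minute 4, so 7 × 18 + 4 × 2 = 134 labels have been skipped so far.
Adding those back, label number 133146 + 134 = 133280 at 30 labels/s is 4442 s + 20 f = 1 h 14 min 2 s frame 20, i.e. 01:14:02;20.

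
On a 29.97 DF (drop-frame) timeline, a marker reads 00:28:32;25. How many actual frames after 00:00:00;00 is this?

As if non-drop at 30 labels/s: (0 × 3600 + 28 × 60 + 32) × 30 + 25 = 51385.
Minute boundaries passed: 28; those not divisible by 10: 28 − 2 = 26; dropped labels = 2 × 26 = 52.
Actual frame index = 51385 − 52 = 51333.

51333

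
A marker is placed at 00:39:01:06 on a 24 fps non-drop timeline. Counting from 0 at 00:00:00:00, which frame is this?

56190

Total seconds to the label: (0 × 3600 + 39 × 60 + 1) = 2341.
Frame index = 2341 × 24 + 6 = 56190.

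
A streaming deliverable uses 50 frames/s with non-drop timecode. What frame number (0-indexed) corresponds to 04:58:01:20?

Total seconds to the label: (4 × 3600 + 58 × 60 + 1) = 17881.
Frame index = 17881 × 50 + 20 = 894070.

frame 894070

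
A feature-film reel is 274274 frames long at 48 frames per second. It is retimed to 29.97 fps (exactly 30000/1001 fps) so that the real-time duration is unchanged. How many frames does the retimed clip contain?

171250 frames

Target frames = source frames × (target rate / source rate) = 274274 × (30000/1001)/(48) = 274274 × 625/1001 = 171250.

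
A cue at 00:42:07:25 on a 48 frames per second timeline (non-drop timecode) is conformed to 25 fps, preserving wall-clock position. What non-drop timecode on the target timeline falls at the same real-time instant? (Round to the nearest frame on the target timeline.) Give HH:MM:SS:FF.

Source frame index: (0×3600 + 42×60 + 7) × 48 + 25 = 121321.
Real time: 121321 / (48) = 121321/48 s.
Target frame: (121321/48) × (25) = 3033025/48 ≈ 63188.021 → 63188.
At 25 labels/s: frame 63188 → 00:42:07:13.

00:42:07:13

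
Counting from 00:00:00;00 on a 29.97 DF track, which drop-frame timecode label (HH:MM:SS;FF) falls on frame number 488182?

04:31:29;00

Ten DF minutes hold 17982 frames, so frame 488182 lies in block 27 (frames 485514–503495) with 2668 frames into that block.
The block's first minute is 1800 frames and the rest 1798 each; 2668 frames reaches minute 1, so 27 × 18 + 1 × 2 = 488 labels have been skipped so far.
Adding those back, label number 488182 + 488 = 488670 at 30 labels/s is 16289 s + 0 f = 4 h 31 min 29 s frame 0, i.e. 04:31:29;00.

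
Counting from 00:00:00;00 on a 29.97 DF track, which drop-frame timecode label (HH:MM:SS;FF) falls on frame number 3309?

Each 10-minute DF block holds 10 × 60 × 30 − 9 × 2 = 17982 frames. 3309 ÷ 17982 → 0 full blocks, remainder 3309.
Within the partial block the first minute is 1800 frames and each further minute 1798, so 1 further minute boundary passed. Total skipped labels = 18 × 0 + 2 × 1 = 2.
Non-drop label index = 3309 + 2 = 3311; at 30 labels/s that is 00:01:50:11, i.e. DF 00:01:50;11.

00:01:50;11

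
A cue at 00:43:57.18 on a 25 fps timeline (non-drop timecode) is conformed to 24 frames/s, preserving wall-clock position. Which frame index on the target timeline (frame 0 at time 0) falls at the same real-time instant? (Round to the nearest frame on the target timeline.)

frame 63305

Source frame index: (0×3600 + 43×60 + 57) × 25 + 18 = 65943.
Real time: 65943 / (25) = 65943/25 s.
Target frame: (65943/25) × (24) = 1582632/25 ≈ 63305.280 → 63305.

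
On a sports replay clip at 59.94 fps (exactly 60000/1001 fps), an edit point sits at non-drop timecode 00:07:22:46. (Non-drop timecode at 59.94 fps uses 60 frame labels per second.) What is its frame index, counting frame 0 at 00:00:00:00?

26566

Total seconds to the label: (0 × 3600 + 7 × 60 + 22) = 442.
Frame index = 442 × 60 + 46 = 26566.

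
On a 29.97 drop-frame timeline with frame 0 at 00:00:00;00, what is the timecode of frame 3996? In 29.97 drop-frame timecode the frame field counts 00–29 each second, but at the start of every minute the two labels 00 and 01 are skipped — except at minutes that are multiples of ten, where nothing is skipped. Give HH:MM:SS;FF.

Ten DF minutes hold 17982 frames, so frame 3996 lies in block 0 (frames 0–17981) with 3996 frames into that block.
The block's first minute is 1800 frames and the rest 1798 each; 3996 frames reaches minute 2, so 0 × 18 + 2 × 2 = 4 labels have been skipped so far.
Adding those back, label number 3996 + 4 = 4000 at 30 labels/s is 133 s + 10 f = 0 h 2 min 13 s frame 10, i.e. 00:02:13;10.

00:02:13;10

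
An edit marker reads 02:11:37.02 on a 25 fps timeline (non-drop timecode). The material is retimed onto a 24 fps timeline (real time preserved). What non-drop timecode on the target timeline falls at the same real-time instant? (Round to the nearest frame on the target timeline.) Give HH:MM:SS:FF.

02:11:37:02

Source frame index: (2×3600 + 11×60 + 37) × 25 + 2 = 197427.
Real time: 197427 / (25) = 197427/25 s.
Target frame: (197427/25) × (24) = 4738248/25 ≈ 189529.920 → 189530.
At 24 labels/s: frame 189530 → 02:11:37:02.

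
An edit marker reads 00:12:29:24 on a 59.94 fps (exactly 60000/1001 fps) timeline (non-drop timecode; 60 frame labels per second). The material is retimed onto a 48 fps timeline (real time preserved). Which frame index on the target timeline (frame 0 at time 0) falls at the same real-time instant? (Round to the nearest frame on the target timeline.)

Source frame index: (0×3600 + 12×60 + 29) × 60 + 24 = 44964.
Real time: 44964 / (60000/1001) = 3750747/5000 s.
Target frame: (3750747/5000) × (48) = 22504482/625 ≈ 36007.171 → 36007.

frame 36007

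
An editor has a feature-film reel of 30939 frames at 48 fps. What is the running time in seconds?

644.5625 seconds

Running time = 30939 / (48) = 644.5625 s.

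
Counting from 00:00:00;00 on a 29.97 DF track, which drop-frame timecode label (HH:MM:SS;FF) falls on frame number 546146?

05:03:43;02

Ten DF minutes hold 17982 frames, so frame 546146 lies in block 30 (frames 539460–557441) with 6686 frames into that block.
The block's first minute is 1800 frames and the rest 1798 each; 6686 frames reaches minute 3, so 30 × 18 + 3 × 2 = 546 labels have been skipped so far.
Adding those back, label number 546146 + 546 = 546692 at 30 labels/s is 18223 s + 2 f = 5 h 3 min 43 s frame 2, i.e. 05:03:43;02.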